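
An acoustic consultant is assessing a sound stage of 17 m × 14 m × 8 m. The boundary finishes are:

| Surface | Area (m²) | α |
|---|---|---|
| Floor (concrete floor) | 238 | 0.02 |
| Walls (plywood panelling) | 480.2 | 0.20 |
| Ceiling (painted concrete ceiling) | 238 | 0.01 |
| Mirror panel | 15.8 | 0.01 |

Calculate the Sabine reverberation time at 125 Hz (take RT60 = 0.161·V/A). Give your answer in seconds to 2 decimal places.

2.97 seconds

Summing Sᵢαᵢ: 4.760 + 96.040 + 2.380 + 0.158 → A = 103.338 sabins.
V = 17·14·8 = 1904 m³.
T = 0.161 V/A = 0.161·1904/103.338 = 2.97 s.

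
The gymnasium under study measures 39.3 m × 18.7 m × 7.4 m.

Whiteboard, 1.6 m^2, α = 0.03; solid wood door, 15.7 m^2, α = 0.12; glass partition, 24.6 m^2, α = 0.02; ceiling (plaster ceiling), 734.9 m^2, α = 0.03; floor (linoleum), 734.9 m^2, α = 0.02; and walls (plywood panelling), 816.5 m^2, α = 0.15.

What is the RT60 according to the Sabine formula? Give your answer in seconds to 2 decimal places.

5.42 sec

Total absorption A = 1.6·0.03 + 15.7·0.12 + 24.6·0.02 + 734.9·0.03 + 734.9·0.02 + 816.5·0.15
  = 0.048 + 1.884 + 0.492 + 22.047 + 14.698 + 122.475 = 161.644 m^2 sabins.
V = 39.3·18.7·7.4 = 5438.334 m³.
T = 0.161 V/A = 0.161·5438.334/161.644 = 5.42 s.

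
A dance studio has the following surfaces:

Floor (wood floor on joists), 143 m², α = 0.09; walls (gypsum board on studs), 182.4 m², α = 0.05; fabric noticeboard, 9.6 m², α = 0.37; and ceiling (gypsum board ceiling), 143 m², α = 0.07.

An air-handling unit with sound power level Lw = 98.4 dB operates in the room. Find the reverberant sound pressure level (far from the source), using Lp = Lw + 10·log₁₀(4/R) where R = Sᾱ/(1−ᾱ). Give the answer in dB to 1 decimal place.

88.6 dB

Σ(Sᵢαᵢ) = 143×0.09 + 182.4×0.05 + 9.6×0.37 + 143×0.07 = 35.552; total area S = 478.0 m².
ᾱ = 0.0744, so room constant R = A/(1−ᾱ) = 38.410 m².
Lp = 98.4 + 10·log₁₀(4/38.410) = 98.4 + (-9.82) = 88.6 dB.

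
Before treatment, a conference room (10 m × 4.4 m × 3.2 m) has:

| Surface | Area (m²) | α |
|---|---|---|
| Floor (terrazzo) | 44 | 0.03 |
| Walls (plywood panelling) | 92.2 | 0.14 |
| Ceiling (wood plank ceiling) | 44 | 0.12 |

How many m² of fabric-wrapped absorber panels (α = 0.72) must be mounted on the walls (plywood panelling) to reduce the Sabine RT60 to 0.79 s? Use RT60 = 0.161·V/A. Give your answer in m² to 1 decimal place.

Equivalent absorption area: A₁ = 44×0.03 + 92.2×0.14 + 44×0.12 = 19.508 m².
Required A₂ = 0.161·140.8/0.79 = 28.695 sabins.
ΔA needed = 28.695 − 19.508 = 9.187 sabins.
Each m² of panel replacing the walls (plywood panelling) adds (0.72 − 0.14) = 0.58 sabins.
Area = ΔA/Δα = 9.187/0.58 = 15.8 m².

15.8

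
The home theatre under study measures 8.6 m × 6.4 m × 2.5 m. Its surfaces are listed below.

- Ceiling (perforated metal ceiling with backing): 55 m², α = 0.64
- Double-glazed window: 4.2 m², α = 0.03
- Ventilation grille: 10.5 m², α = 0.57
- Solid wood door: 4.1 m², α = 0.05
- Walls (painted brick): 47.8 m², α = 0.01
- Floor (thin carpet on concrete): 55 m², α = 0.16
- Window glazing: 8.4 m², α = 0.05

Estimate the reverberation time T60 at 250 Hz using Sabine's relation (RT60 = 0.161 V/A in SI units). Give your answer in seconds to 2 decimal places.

0.43 seconds

Summing Sᵢαᵢ: 35.200 + 0.126 + 5.985 + 0.205 + 0.478 + 8.800 + 0.420 → A = 51.214 sabins.
V = 8.6·6.4·2.5 = 137.6 m³.
Sabine: RT60 = 0.161 × 137.6 / 51.214 = 0.43 s.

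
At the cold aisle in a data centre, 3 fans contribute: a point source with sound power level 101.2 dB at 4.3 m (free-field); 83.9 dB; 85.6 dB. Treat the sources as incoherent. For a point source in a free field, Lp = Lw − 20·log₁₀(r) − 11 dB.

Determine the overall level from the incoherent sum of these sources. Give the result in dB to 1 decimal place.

88.2 dB

Source at 4.3 m: Lp = 101.2 − 20·log₁₀(4.3) − 11 = 77.5 dB.
Sum in the linear (power) domain: Σ 10^(Lᵢ/10) = 10^(77.5/10) + 10^(83.9/10) + 10^(85.6/10) = 6.648e+08.
Back to dB: 10·log₁₀ Σ = 88.2 dB.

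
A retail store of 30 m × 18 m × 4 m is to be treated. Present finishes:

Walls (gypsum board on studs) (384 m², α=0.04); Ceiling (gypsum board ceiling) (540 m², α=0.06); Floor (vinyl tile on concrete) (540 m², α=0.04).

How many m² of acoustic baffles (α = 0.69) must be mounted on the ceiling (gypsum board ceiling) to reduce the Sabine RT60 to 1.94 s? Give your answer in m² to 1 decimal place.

174.4

Equivalent absorption area: A₁ = 384·0.04 + 540·0.06 + 540·0.04 = 69.360 m².
V = 2160 m³. Target absorption A₂ = 0.161 × 2160 / 1.94 = 179.258 sabins.
ΔA needed = 179.258 − 69.360 = 109.898 sabins.
Each m² of panel replacing the ceiling (gypsum board ceiling) adds (0.69 − 0.06) = 0.63 sabins.
Panel area = 109.898 / 0.63 = 174.4 m².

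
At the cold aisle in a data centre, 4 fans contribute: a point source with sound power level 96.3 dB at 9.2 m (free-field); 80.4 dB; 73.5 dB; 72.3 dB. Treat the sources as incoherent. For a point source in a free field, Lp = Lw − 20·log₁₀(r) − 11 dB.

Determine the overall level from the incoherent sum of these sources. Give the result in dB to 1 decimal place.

Source at 9.2 m: Lp = 96.3 − 20·log₁₀(9.2) − 11 = 66.0 dB.
Sum in the linear (power) domain: Σ 10^(Lᵢ/10) = 10^(66.0/10) + 10^(80.4/10) + 10^(73.5/10) + 10^(72.3/10) = 1.53e+08.
L_total = 10·log₁₀(1.53e+08) = 81.8 dB.

81.8 dB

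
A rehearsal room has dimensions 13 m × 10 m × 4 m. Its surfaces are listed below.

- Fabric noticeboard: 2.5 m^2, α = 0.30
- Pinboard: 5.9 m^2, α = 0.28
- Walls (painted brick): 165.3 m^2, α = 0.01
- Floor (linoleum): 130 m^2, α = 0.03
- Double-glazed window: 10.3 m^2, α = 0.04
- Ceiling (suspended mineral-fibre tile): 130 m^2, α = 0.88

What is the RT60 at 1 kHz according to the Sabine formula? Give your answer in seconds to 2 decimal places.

0.68 seconds

A = Σ Sᵢαᵢ = 2.5*0.30 + 5.9*0.28 + 165.3*0.01 + 130*0.03 + 10.3*0.04 + 130*0.88 = 122.767 sabins.
Room volume: 520 m³.
Sabine: RT60 = 0.161 × 520 / 122.767 = 0.68 s.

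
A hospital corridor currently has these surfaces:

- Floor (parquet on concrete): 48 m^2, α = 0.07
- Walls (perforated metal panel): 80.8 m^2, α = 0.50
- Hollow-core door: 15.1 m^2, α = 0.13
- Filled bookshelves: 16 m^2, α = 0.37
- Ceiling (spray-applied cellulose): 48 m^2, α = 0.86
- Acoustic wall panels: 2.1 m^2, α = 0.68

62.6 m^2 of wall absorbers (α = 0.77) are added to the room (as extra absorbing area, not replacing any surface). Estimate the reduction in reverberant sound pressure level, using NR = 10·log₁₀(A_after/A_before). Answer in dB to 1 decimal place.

Total absorption A_before = 48*0.07 + 80.8*0.50 + 15.1*0.13 + 16*0.37 + 48*0.86 + 2.1*0.68
  = 3.360 + 40.400 + 1.963 + 5.920 + 41.280 + 1.428 = 94.351 m^2 sabins.
Treatment contributes 62.6·0.77 = 48.202 sabins.
New total A_after = 142.553 sabins.
NR = 10·log₁₀(142.553/94.351) = 1.8 dB.

1.8 dB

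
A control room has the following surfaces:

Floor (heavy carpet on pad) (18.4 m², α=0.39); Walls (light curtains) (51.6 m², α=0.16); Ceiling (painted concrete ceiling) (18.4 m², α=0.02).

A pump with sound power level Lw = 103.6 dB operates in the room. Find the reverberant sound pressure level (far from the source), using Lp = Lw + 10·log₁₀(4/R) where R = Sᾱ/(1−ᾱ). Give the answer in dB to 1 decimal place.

96.8 dB

Σ(Sᵢαᵢ) = 18.4×0.39 + 51.6×0.16 + 18.4×0.02 = 15.800; total area S = 88.4 m².
ᾱ = 0.1787, so room constant R = A/(1−ᾱ) = 19.238 m².
Lp = 103.6 + 10·log₁₀(4/19.238) = 103.6 + (-6.82) = 96.8 dB.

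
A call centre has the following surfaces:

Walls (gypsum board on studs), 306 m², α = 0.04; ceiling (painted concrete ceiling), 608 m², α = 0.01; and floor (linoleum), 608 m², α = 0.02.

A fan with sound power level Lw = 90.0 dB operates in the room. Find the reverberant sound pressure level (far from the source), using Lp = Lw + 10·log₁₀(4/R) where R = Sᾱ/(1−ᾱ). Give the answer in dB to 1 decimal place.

81.1 dB

A = 30.480 sabins; S = 1522.0 m².
ᾱ = 0.0200, so room constant R = A/(1−ᾱ) = 31.102 m².
Lp = 90.0 + 10·log₁₀(4/31.102) = 90.0 + (-8.91) = 81.1 dB.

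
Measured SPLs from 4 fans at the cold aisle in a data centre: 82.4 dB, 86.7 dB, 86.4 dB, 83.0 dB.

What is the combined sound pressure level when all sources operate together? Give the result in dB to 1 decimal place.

91.1 dB

Converting to relative power and adding: 10^(82.4/10) + 10^(86.7/10) + 10^(86.4/10) + 10^(83.0/10) = 1.278e+09.
Combined level = 10 log₁₀(1.278e+09) = 91.1 dB.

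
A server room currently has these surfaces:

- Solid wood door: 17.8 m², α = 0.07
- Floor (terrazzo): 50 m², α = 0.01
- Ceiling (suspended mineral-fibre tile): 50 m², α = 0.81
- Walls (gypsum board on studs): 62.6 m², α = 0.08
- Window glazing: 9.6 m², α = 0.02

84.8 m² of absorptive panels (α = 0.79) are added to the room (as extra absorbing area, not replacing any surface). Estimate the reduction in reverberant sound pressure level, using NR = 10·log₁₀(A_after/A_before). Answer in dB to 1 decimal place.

Equivalent absorption area: A_before = 17.8×0.07 + 50×0.01 + 50×0.81 + 62.6×0.08 + 9.6×0.02 = 47.446 m².
Treatment contributes 84.8·0.79 = 66.992 sabins.
A_after = 47.446 + 66.992 = 114.438 sabins.
NR = 10·log₁₀(114.438/47.446) = 3.8 dB.

3.8 dB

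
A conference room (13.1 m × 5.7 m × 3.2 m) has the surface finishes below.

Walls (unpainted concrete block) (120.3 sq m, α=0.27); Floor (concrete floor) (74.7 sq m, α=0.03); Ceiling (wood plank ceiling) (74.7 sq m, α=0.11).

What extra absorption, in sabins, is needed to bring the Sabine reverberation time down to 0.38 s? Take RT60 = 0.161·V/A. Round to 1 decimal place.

Equivalent absorption area: A₁ = 120.3*0.27 + 74.7*0.03 + 74.7*0.11 = 42.939 sq m.
For T = 0.38 s, need A₂ = 0.161·V/T = 0.161·238.944/0.38 = 101.237 sabins.
ΔA = A₂ − A₁ = 101.237 − 42.939 = 58.3 sabins.

58.3 sabins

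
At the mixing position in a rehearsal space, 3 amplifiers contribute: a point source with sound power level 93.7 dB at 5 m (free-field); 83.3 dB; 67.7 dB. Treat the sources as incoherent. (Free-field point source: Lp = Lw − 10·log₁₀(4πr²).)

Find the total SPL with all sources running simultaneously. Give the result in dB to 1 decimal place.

83.6 dB

Source at 5 m: Lp = 93.7 − 10·log₁₀(4π·5²) = 93.7 − 10·log₁₀(314.159) = 68.7 dB.
Σ 10^(Lᵢ/10) = 2.271e+08.
Combined level = 10 log₁₀(2.271e+08) = 83.6 dB.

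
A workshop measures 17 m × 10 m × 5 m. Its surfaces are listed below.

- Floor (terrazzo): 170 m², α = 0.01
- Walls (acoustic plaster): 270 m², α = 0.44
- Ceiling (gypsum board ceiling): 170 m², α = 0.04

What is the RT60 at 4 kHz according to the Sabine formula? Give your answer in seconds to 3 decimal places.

1.075 sec

A = Σ Sᵢαᵢ = 170·0.01 + 270·0.44 + 170·0.04 = 127.300 sabins.
Room volume: 850 m³.
RT60 = 0.161 · V / A = 0.161 × 850 / 127.300 = 1.075 s.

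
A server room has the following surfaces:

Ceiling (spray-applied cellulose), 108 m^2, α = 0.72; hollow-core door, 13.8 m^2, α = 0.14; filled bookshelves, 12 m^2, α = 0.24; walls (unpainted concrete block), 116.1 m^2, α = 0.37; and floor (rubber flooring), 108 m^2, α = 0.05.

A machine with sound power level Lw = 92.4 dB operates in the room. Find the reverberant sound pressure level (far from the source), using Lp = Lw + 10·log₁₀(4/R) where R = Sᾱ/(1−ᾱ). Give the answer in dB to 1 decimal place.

75.3 dB

Σ(Sᵢαᵢ) = 108×0.72 + 13.8×0.14 + 12×0.24 + 116.1×0.37 + 108×0.05 = 130.929; total area S = 357.9 m^2.
ᾱ = 130.929/357.9 = 0.3658; R = Sᾱ/(1−ᾱ) = 130.929/(1−0.3658) = 206.447 m^2.
Lp = 92.4 + 10·log₁₀(4/206.447) = 92.4 + (-17.13) = 75.3 dB.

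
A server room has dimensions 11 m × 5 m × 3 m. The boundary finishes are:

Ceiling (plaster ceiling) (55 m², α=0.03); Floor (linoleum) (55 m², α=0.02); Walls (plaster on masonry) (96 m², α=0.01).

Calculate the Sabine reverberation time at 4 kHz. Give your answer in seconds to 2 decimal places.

7.16 seconds

Total absorption A = 55*0.03 + 55*0.02 + 96*0.01
  = 1.650 + 1.100 + 0.960 = 3.710 m² sabins.
Volume V = 11 × 5 × 3 = 165 m³.
Sabine: RT60 = 0.161 × 165 / 3.710 = 7.16 s.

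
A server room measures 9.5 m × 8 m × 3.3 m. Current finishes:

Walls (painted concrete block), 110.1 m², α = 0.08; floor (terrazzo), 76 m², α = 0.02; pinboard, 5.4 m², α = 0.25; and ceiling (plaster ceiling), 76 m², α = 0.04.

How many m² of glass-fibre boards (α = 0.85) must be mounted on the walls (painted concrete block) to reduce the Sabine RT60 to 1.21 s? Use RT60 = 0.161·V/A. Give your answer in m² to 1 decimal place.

Total absorption A₁ = 110.1*0.08 + 76*0.02 + 5.4*0.25 + 76*0.04
  = 8.808 + 1.520 + 1.350 + 3.040 = 14.718 m² sabins.
V = 250.8 m³. Target absorption A₂ = 0.161 × 250.8 / 1.21 = 33.371 sabins.
Absorption to add: 33.371 − 14.718 = 18.653 sabins.
Net gain per m²: Δα = 0.85 − 0.08 = 0.77.
Panel area = 18.653 / 0.77 = 24.2 m².

24.2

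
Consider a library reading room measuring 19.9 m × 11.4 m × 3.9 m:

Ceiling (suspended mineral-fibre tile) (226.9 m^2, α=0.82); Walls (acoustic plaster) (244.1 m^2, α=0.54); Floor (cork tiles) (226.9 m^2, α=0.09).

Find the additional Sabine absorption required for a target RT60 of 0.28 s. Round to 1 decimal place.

170.4 sabins

Summing Sᵢαᵢ: 186.058 + 131.814 + 20.421 → A₁ = 338.293 sabins.
Target A₂ = 0.161·884.754/0.28 = 508.734 sabins (V = 884.754 m³).
Shortfall: 508.734 − 338.293 = 170.4 sabins.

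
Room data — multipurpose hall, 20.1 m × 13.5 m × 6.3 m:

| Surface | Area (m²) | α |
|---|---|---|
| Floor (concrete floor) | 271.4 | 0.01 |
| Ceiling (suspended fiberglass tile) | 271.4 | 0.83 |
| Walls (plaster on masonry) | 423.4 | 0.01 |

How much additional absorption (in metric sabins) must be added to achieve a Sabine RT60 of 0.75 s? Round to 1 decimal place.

134.8 sabins

Total absorption A₁ = 271.4·0.01 + 271.4·0.83 + 423.4·0.01
  = 2.714 + 225.262 + 4.234 = 232.210 m² sabins.
Target A₂ = 0.161·1709.505/0.75 = 366.974 sabins (V = 1709.505 m³).
Additional absorption ΔA = 366.974 − 232.210 = 134.8 sabins.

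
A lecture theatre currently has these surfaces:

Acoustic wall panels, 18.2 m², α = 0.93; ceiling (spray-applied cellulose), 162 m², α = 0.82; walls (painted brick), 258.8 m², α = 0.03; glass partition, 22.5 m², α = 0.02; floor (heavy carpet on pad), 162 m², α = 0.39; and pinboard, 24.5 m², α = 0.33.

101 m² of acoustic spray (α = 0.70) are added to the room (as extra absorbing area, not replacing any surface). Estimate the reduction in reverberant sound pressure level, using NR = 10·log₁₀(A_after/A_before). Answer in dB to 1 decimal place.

Summing Sᵢαᵢ: 16.926 + 132.840 + 7.764 + 0.450 + 63.180 + 8.085 → A_before = 229.245 sabins.
Treatment contributes 101·0.70 = 70.700 sabins.
A_after = 229.245 + 70.700 = 299.945 sabins.
NR = 10·log₁₀(299.945/229.245) = 1.2 dB.

1.2 dB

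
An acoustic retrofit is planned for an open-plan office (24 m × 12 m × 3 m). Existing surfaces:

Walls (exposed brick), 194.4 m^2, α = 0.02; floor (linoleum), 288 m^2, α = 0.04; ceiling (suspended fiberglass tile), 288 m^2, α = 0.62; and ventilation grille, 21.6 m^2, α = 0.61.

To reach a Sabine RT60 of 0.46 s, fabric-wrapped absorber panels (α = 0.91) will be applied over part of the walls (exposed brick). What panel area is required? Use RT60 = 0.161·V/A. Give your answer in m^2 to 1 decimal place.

107.0

Equivalent absorption area: A₁ = 194.4·0.02 + 288·0.04 + 288·0.62 + 21.6·0.61 = 207.144 m^2.
Required A₂ = 0.161·864/0.46 = 302.400 sabins.
Absorption to add: 302.400 − 207.144 = 95.256 sabins.
Each m^2 of panel replacing the walls (exposed brick) adds (0.91 − 0.02) = 0.89 sabins.
Area = ΔA/Δα = 95.256/0.89 = 107.0 m^2.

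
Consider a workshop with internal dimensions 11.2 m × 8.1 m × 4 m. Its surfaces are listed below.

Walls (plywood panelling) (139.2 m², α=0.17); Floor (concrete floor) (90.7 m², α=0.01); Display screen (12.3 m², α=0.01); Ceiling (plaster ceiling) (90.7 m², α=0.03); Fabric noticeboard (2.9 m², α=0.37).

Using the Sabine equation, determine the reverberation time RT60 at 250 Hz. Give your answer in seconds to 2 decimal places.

2.05 s

A = Σ Sᵢαᵢ = 139.2·0.17 + 90.7·0.01 + 12.3·0.01 + 90.7·0.03 + 2.9·0.37 = 28.488 sabins.
V = 11.2·8.1·4 = 362.88 m³.
T = 0.161 V/A = 0.161·362.88/28.488 = 2.05 s.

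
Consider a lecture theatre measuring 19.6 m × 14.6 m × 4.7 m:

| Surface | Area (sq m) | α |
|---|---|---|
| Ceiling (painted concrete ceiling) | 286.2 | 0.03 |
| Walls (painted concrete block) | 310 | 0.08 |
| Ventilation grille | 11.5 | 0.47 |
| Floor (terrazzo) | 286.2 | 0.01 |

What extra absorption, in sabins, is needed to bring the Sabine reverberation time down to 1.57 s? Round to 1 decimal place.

96.3 sabins

Summing Sᵢαᵢ: 8.586 + 24.800 + 5.405 + 2.862 → A₁ = 41.653 sabins.
V = 1344.952 m³. Required absorption A₂ = 0.161 × 1344.952 / 1.57 = 137.922 sabins.
Shortfall: 137.922 − 41.653 = 96.3 sabins.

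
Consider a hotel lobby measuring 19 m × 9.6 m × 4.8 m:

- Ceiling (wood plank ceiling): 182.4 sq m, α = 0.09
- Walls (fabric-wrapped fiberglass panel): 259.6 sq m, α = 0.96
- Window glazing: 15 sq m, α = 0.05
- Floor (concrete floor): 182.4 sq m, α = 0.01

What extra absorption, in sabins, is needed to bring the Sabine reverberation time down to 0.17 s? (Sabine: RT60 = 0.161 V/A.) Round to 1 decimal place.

561.0 sabins

A₁ = Σ Sᵢαᵢ = 182.4·0.09 + 259.6·0.96 + 15·0.05 + 182.4·0.01 = 268.206 sabins.
Target A₂ = 0.161·875.52/0.17 = 829.169 sabins (V = 875.52 m³).
Additional absorption ΔA = 829.169 − 268.206 = 561.0 sabins.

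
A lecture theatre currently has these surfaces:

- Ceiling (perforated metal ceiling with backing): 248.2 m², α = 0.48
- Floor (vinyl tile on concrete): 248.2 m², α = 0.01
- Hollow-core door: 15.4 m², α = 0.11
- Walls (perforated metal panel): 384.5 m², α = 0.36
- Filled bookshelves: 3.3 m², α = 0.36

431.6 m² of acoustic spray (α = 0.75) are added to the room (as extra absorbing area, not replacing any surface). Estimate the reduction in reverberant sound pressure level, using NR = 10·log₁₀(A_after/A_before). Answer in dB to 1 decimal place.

Total absorption A_before = 248.2*0.48 + 248.2*0.01 + 15.4*0.11 + 384.5*0.36 + 3.3*0.36
  = 119.136 + 2.482 + 1.694 + 138.420 + 1.188 = 262.920 m² sabins.
Treatment contributes 431.6·0.75 = 323.700 sabins.
A_after = 262.920 + 323.700 = 586.620 sabins.
Reduction = 10 log₁₀(A_after/A_before) = 10 log₁₀(2.2312) = 3.5 dB.

3.5 dB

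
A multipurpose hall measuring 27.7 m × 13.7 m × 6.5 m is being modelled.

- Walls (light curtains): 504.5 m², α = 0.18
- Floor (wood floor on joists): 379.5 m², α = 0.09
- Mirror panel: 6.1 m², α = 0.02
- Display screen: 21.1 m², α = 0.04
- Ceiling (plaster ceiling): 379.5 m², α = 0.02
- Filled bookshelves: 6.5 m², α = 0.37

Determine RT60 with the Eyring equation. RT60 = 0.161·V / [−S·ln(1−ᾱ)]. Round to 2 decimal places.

2.77 sec

Total surface area S = 504.5 + 379.5 + 6.1 + 21.1 + 379.5 + 6.5 = 1297.2 m².
Absorption A = 504.5×0.18 + 379.5×0.09 + 6.1×0.02 + 21.1×0.04 + 379.5×0.02 + 6.5×0.37 = 135.926 sabins.
Mean coefficient ᾱ = A/S = 0.1048.
−S·ln(1−ᾱ) = −1297.2 × ln(1 − 0.1048) = 143.611.
V = 27.7 × 13.7 × 6.5 = 2466.685 m³.
T = 0.161·V/[−S·ln(1−ᾱ)] = 0.161·2466.685/143.611 = 2.77 s.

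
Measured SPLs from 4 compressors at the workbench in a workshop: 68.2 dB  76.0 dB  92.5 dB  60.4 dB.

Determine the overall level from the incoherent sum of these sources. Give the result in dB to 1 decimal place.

Σ 10^(Lᵢ/10) = 1.826e+09.
L_total = 10·log₁₀(1.826e+09) = 92.6 dB.

92.6 dB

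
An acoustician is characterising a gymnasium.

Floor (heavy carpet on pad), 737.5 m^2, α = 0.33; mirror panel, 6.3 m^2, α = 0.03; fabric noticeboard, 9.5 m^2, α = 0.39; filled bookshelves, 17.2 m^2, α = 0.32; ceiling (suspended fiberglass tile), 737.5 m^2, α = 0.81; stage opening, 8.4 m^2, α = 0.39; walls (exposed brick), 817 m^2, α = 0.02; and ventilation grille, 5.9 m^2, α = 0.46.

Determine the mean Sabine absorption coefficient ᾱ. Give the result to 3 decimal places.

S = Σ Sᵢ = 737.5 + 6.3 + 9.5 + 17.2 + 737.5 + 8.4 + 817 + 5.9 = 2339.3 m^2.
A = 737.5*0.33 + 6.3*0.03 + 9.5*0.39 + 17.2*0.32 + 737.5*0.81 + 8.4*0.39 + 817*0.02 + 5.9*0.46 = 872.478 sabins.
ᾱ = A/S = 0.373.

0.373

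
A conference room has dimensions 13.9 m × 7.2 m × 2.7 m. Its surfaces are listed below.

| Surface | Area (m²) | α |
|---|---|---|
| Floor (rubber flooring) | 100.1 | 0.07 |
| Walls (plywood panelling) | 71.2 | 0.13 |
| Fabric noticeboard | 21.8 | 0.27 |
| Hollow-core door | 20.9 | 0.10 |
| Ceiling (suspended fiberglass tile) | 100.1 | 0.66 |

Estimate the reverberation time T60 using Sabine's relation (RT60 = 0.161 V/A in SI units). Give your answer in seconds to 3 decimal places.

Equivalent absorption area: A = 100.1×0.07 + 71.2×0.13 + 21.8×0.27 + 20.9×0.10 + 100.1×0.66 = 90.305 m².
Volume V = 13.9 × 7.2 × 2.7 = 270.216 m³.
T = 0.161 V/A = 0.161·270.216/90.305 = 0.482 s.

0.482 seconds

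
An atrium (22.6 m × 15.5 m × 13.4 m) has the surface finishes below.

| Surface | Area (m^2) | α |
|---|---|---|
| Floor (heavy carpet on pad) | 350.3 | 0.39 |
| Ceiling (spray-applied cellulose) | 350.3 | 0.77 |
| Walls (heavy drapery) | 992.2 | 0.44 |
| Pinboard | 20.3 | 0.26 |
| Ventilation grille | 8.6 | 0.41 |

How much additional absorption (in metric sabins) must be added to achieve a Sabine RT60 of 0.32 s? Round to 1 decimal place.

1510.0 sabins

A₁ = Σ Sᵢαᵢ = 350.3×0.39 + 350.3×0.77 + 992.2×0.44 + 20.3×0.26 + 8.6×0.41 = 851.720 sabins.
V = 4694.02 m³. Required absorption A₂ = 0.161 × 4694.02 / 0.32 = 2361.679 sabins.
Additional absorption ΔA = 2361.679 − 851.720 = 1510.0 sabins.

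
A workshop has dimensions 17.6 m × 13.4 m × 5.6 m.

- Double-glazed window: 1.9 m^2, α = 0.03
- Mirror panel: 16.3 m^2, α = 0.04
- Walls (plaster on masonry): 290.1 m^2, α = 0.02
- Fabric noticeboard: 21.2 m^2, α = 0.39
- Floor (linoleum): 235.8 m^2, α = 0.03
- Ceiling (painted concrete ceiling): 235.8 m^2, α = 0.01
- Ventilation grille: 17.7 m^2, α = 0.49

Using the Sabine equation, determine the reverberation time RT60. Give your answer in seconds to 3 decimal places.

A = Σ Sᵢαᵢ = 1.9·0.03 + 16.3·0.04 + 290.1·0.02 + 21.2·0.39 + 235.8·0.03 + 235.8·0.01 + 17.7·0.49 = 32.884 sabins.
V = 17.6·13.4·5.6 = 1320.704 m³.
T = 0.161 V/A = 0.161·1320.704/32.884 = 6.466 s.

6.466 seconds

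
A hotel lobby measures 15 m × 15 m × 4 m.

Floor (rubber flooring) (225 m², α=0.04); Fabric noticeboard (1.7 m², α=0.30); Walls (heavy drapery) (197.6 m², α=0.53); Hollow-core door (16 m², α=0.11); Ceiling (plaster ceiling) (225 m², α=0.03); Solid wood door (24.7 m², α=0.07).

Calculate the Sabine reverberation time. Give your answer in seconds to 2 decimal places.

1.16 s

Total absorption A = 225×0.04 + 1.7×0.30 + 197.6×0.53 + 16×0.11 + 225×0.03 + 24.7×0.07
  = 9.000 + 0.510 + 104.728 + 1.760 + 6.750 + 1.729 = 124.477 m² sabins.
Volume V = 15 × 15 × 4 = 900 m³.
Sabine: RT60 = 0.161 × 900 / 124.477 = 1.16 s.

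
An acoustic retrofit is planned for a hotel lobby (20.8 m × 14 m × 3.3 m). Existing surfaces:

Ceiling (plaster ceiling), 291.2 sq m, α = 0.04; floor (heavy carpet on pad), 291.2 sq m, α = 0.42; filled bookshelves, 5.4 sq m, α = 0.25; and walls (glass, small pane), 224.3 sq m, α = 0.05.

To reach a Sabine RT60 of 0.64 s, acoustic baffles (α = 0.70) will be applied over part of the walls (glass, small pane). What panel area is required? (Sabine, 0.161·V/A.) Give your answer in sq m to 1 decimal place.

Summing Sᵢαᵢ: 11.648 + 122.304 + 1.350 + 11.215 → A₁ = 146.517 sabins.
V = 960.96 m³. Target absorption A₂ = 0.161 × 960.96 / 0.64 = 241.742 sabins.
Absorption to add: 241.742 − 146.517 = 95.225 sabins.
Net gain per sq m: Δα = 0.70 − 0.05 = 0.65.
Area = ΔA/Δα = 95.225/0.65 = 146.5 sq m.

146.5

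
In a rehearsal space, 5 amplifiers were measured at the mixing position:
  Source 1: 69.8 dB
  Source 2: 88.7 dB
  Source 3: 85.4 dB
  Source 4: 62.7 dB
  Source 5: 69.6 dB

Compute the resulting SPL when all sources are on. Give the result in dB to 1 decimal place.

Sum in the linear (power) domain: Σ 10^(Lᵢ/10) = 10^(69.8/10) + 10^(88.7/10) + 10^(85.4/10) + 10^(62.7/10) + 10^(69.6/10) = 1.109e+09.
L_total = 10·log₁₀(1.109e+09) = 90.4 dB.

90.4 dB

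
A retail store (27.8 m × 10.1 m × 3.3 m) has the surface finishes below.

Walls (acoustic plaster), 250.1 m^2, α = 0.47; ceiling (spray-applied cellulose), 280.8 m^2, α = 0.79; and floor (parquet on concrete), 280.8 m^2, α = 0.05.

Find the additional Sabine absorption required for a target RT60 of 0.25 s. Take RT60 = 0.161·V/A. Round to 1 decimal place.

Equivalent absorption area: A₁ = 250.1×0.47 + 280.8×0.79 + 280.8×0.05 = 353.419 m^2.
V = 926.574 m³. Required absorption A₂ = 0.161 × 926.574 / 0.25 = 596.714 sabins.
ΔA = A₂ − A₁ = 596.714 − 353.419 = 243.3 sabins.

243.3 sabins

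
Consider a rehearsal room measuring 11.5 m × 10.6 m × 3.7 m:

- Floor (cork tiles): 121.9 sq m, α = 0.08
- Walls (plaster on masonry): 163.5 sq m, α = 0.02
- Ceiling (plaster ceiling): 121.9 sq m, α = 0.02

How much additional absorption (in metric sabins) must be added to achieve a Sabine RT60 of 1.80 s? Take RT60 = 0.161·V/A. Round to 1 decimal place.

24.9 sabins

Equivalent absorption area: A₁ = 121.9×0.08 + 163.5×0.02 + 121.9×0.02 = 15.460 sq m.
V = 451.03 m³. Required absorption A₂ = 0.161 × 451.03 / 1.80 = 40.342 sabins.
ΔA = A₂ − A₁ = 40.342 − 15.460 = 24.9 sabins.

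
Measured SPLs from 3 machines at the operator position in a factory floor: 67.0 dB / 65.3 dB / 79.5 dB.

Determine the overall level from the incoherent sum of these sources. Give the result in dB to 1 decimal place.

79.9 dB

Converting to relative power and adding: 10^(67.0/10) + 10^(65.3/10) + 10^(79.5/10) = 9.753e+07.
Back to dB: 10·log₁₀ Σ = 79.9 dB.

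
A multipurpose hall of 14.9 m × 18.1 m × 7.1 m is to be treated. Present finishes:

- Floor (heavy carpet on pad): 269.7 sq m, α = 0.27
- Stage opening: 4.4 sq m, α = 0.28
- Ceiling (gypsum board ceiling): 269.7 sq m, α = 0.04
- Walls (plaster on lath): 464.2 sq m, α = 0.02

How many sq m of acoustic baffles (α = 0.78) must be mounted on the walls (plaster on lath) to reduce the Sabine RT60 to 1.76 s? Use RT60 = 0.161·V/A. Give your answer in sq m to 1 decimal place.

106.6

Total absorption A₁ = 269.7*0.27 + 4.4*0.28 + 269.7*0.04 + 464.2*0.02
  = 72.819 + 1.232 + 10.788 + 9.284 = 94.123 sq m sabins.
V = 1914.799 m³. Target absorption A₂ = 0.161 × 1914.799 / 1.76 = 175.161 sabins.
ΔA needed = 175.161 − 94.123 = 81.038 sabins.
Net gain per sq m: Δα = 0.78 − 0.02 = 0.76.
Panel area = 81.038 / 0.76 = 106.6 sq m.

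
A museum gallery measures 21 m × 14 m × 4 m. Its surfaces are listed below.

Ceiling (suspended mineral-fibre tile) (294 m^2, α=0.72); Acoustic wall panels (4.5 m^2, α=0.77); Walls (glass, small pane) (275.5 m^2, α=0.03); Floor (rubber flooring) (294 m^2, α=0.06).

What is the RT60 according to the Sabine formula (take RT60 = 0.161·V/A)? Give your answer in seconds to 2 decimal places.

0.79 seconds

A = Σ Sᵢαᵢ = 294*0.72 + 4.5*0.77 + 275.5*0.03 + 294*0.06 = 241.050 sabins.
V = 21·14·4 = 1176 m³.
RT60 = 0.161 · V / A = 0.161 × 1176 / 241.050 = 0.79 s.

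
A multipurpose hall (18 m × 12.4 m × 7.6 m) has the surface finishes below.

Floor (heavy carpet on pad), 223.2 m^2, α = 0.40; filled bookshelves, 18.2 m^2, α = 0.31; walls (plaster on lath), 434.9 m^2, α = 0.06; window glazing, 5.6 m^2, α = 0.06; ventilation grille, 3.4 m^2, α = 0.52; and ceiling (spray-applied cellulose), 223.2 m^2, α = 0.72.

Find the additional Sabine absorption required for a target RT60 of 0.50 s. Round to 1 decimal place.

Equivalent absorption area: A₁ = 223.2·0.40 + 18.2·0.31 + 434.9·0.06 + 5.6·0.06 + 3.4·0.52 + 223.2·0.72 = 283.824 m^2.
V = 1696.32 m³. Required absorption A₂ = 0.161 × 1696.32 / 0.50 = 546.215 sabins.
Additional absorption ΔA = 546.215 − 283.824 = 262.4 sabins.

262.4 sabins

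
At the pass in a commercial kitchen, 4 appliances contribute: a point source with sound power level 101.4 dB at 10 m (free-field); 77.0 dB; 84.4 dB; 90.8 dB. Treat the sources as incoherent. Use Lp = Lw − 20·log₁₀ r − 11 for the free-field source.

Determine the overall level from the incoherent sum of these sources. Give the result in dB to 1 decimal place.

91.9 dB

Source at 10 m: Lp = 101.4 − 20·log₁₀(10) − 11 = 70.4 dB.
Converting to relative power and adding: 10^(70.4/10) + 10^(77.0/10) + 10^(84.4/10) + 10^(90.8/10) = 1.539e+09.
Back to dB: 10·log₁₀ Σ = 91.9 dB.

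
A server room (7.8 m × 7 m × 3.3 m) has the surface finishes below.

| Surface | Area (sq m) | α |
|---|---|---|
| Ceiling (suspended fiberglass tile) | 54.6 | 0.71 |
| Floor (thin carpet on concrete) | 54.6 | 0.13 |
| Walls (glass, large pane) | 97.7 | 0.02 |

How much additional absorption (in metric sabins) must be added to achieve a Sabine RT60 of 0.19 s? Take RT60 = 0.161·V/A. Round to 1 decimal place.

104.9 sabins

Equivalent absorption area: A₁ = 54.6·0.71 + 54.6·0.13 + 97.7·0.02 = 47.818 sq m.
Target A₂ = 0.161·180.18/0.19 = 152.679 sabins (V = 180.18 m³).
ΔA = A₂ − A₁ = 152.679 − 47.818 = 104.9 sabins.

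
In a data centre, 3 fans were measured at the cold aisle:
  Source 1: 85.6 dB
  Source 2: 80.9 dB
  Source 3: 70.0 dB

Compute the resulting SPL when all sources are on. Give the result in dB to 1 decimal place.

Converting to relative power and adding: 10^(85.6/10) + 10^(80.9/10) + 10^(70.0/10) = 4.961e+08.
L_total = 10·log₁₀(4.961e+08) = 87.0 dB.

87.0 dB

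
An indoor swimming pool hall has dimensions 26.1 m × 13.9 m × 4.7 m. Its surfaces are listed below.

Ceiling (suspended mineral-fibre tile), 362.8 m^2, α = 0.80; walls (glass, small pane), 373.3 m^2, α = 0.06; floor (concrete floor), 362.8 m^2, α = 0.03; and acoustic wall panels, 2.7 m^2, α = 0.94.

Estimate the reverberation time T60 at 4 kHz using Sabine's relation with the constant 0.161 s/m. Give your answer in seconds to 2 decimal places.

0.84 s

A = Σ Sᵢαᵢ = 362.8*0.80 + 373.3*0.06 + 362.8*0.03 + 2.7*0.94 = 326.060 sabins.
Volume V = 26.1 × 13.9 × 4.7 = 1705.113 m³.
RT60 = 0.161 · V / A = 0.161 × 1705.113 / 326.060 = 0.84 s.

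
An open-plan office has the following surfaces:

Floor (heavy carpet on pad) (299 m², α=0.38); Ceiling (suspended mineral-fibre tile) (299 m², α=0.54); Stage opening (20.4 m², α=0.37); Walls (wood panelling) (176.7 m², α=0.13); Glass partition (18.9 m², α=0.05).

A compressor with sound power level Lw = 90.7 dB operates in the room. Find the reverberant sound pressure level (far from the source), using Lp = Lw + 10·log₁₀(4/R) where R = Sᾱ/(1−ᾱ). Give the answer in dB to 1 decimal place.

69.8 dB

Σ(Sᵢαᵢ) = 299×0.38 + 299×0.54 + 20.4×0.37 + 176.7×0.13 + 18.9×0.05 = 306.544; total area S = 814.0 m².
ᾱ = 0.3766, so room constant R = A/(1−ᾱ) = 491.729 m².
Lp = Lw + 10 log₁₀(4/R) = 90.7 -20.90 = 69.8 dB.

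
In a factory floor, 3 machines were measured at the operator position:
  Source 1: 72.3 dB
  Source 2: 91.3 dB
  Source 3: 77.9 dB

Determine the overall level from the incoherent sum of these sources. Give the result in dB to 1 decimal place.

91.5 dB

Σ 10^(Lᵢ/10) = 1.428e+09.
Back to dB: 10·log₁₀ Σ = 91.5 dB.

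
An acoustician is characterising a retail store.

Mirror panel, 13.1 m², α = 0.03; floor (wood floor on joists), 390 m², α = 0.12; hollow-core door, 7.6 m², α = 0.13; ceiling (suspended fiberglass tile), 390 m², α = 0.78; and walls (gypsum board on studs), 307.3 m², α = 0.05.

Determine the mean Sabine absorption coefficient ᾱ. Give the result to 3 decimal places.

S = Σ Sᵢ = 13.1 + 390 + 7.6 + 390 + 307.3 = 1108.0 m².
Weighted sum Σ Sα = 367.746.
ᾱ = 367.746 / 1108.0 = 0.332.

0.332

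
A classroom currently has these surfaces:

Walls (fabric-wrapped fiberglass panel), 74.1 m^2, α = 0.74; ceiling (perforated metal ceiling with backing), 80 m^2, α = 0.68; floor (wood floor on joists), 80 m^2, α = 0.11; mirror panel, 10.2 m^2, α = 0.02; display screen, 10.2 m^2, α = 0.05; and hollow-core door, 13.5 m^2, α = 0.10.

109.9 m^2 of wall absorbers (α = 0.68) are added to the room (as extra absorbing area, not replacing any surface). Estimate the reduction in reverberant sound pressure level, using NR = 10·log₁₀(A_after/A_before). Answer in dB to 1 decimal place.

A_before = Σ Sᵢαᵢ = 74.1*0.74 + 80*0.68 + 80*0.11 + 10.2*0.02 + 10.2*0.05 + 13.5*0.10 = 120.098 sabins.
Added absorption = 109.9 × 0.68 = 74.732 sabins.
A_after = 120.098 + 74.732 = 194.830 sabins.
Reduction = 10 log₁₀(A_after/A_before) = 10 log₁₀(1.6223) = 2.1 dB.

2.1 dB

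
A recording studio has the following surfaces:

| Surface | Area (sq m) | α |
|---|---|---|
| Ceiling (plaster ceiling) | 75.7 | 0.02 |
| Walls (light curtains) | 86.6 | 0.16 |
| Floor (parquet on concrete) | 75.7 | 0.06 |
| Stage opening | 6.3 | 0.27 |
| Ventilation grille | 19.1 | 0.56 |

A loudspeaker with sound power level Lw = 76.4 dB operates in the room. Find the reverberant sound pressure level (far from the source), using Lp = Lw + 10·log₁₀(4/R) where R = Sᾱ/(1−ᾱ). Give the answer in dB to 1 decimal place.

A = 32.309 sabins; S = 263.4 sq m.
ᾱ = 0.1227, so room constant R = A/(1−ᾱ) = 36.828 sq m.
Lp = 76.4 + 10·log₁₀(4/36.828) = 76.4 + (-9.64) = 66.8 dB.

66.8 dB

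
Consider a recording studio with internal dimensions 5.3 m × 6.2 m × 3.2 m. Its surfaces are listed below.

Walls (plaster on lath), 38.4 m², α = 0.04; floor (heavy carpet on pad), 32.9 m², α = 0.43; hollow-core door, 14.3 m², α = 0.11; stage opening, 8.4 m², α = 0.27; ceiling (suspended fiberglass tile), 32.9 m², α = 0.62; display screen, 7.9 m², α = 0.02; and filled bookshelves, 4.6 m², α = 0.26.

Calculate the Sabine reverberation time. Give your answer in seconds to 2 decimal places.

Total absorption A = 38.4*0.04 + 32.9*0.43 + 14.3*0.11 + 8.4*0.27 + 32.9*0.62 + 7.9*0.02 + 4.6*0.26
  = 1.536 + 14.147 + 1.573 + 2.268 + 20.398 + 0.158 + 1.196 = 41.276 m² sabins.
V = 5.3·6.2·3.2 = 105.152 m³.
T = 0.161 V/A = 0.161·105.152/41.276 = 0.41 s.

0.41 sec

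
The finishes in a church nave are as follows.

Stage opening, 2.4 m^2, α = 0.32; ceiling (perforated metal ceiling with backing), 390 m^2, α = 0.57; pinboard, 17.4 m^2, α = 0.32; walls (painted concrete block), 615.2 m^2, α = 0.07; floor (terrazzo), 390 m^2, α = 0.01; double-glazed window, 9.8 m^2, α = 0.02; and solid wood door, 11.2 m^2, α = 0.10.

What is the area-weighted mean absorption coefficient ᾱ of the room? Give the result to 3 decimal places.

S = Σ Sᵢ = 2.4 + 390 + 17.4 + 615.2 + 390 + 9.8 + 11.2 = 1436.0 m^2.
Σ(Sᵢαᵢ) = 2.4*0.32 + 390*0.57 + 17.4*0.32 + 615.2*0.07 + 390*0.01 + 9.8*0.02 + 11.2*0.10 = 276.916.
ᾱ = 276.916 / 1436.0 = 0.193.

0.193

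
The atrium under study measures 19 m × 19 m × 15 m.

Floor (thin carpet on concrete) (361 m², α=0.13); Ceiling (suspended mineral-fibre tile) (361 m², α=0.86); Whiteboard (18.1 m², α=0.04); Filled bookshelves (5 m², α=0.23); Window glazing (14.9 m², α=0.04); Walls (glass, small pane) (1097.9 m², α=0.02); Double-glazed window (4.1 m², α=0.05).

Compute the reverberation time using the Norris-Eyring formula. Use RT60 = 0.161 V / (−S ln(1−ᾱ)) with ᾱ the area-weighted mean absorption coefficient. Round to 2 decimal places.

S = Σ Sᵢ = 1862.0 m².
Σ(Sᵢαᵢ) = 361×0.13 + 361×0.86 + 18.1×0.04 + 5×0.23 + 14.9×0.04 + 1097.9×0.02 + 4.1×0.05 = 382.023.
ᾱ = 382.023 / 1862.0 = 0.2052.
Eyring denominator: −S ln(1−ᾱ) = 427.636.
V = 19 × 19 × 15 = 5415 m³.
RT60 = 0.161 × 5415 / 427.636 = 2.04 s.

2.04 s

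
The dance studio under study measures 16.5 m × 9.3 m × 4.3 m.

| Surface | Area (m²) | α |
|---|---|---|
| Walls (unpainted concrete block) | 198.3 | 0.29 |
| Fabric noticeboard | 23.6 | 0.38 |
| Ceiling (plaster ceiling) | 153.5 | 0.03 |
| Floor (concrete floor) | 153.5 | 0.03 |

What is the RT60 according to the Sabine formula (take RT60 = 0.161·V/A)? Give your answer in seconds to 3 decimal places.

1.404 s

Total absorption A = 198.3·0.29 + 23.6·0.38 + 153.5·0.03 + 153.5·0.03
  = 57.507 + 8.968 + 4.605 + 4.605 = 75.685 m² sabins.
Volume V = 16.5 × 9.3 × 4.3 = 659.835 m³.
T = 0.161 V/A = 0.161·659.835/75.685 = 1.404 s.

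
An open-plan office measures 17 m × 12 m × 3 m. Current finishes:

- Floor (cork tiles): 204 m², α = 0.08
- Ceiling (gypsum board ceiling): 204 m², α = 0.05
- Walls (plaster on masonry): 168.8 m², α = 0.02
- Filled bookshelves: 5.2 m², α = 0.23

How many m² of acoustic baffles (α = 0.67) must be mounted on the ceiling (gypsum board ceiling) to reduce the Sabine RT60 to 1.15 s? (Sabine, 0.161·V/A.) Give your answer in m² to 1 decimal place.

A₁ = Σ Sᵢαᵢ = 204·0.08 + 204·0.05 + 168.8·0.02 + 5.2·0.23 = 31.092 sabins.
Required A₂ = 0.161·612/1.15 = 85.680 sabins.
Absorption to add: 85.680 − 31.092 = 54.588 sabins.
Net gain per m²: Δα = 0.67 − 0.05 = 0.62.
Area = ΔA/Δα = 54.588/0.62 = 88.0 m².

88.0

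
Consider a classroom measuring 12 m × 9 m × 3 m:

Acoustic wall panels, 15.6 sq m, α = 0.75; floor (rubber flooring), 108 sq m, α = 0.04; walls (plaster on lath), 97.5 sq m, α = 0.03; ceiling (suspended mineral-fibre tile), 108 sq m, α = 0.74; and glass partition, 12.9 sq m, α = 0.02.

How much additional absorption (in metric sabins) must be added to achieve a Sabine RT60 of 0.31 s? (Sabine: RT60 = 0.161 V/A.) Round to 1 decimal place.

69.1 sabins

Summing Sᵢαᵢ: 11.700 + 4.320 + 2.925 + 79.920 + 0.258 → A₁ = 99.123 sabins.
V = 324 m³. Required absorption A₂ = 0.161 × 324 / 0.31 = 168.271 sabins.
Shortfall: 168.271 − 99.123 = 69.1 sabins.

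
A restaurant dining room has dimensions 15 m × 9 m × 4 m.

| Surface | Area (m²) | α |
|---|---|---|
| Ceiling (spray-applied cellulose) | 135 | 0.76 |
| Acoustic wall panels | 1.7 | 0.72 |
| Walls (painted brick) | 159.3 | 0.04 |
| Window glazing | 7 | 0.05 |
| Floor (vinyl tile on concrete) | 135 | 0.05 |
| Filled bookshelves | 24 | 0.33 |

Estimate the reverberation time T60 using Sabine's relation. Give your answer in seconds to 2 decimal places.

Equivalent absorption area: A = 135×0.76 + 1.7×0.72 + 159.3×0.04 + 7×0.05 + 135×0.05 + 24×0.33 = 125.216 m².
V = 15·9·4 = 540 m³.
RT60 = 0.161 · V / A = 0.161 × 540 / 125.216 = 0.69 s.

0.69 s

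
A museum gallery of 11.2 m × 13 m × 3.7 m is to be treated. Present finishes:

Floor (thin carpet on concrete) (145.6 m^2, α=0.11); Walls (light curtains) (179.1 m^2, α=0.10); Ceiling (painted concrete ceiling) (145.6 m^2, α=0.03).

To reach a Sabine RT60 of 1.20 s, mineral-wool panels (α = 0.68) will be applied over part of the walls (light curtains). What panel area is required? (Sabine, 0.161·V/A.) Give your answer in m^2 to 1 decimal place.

Summing Sᵢαᵢ: 16.016 + 17.910 + 4.368 → A₁ = 38.294 sabins.
V = 538.72 m³. Target absorption A₂ = 0.161 × 538.72 / 1.20 = 72.278 sabins.
ΔA needed = 72.278 − 38.294 = 33.984 sabins.
Each m^2 of panel replacing the walls (light curtains) adds (0.68 − 0.10) = 0.58 sabins.
Panel area = 33.984 / 0.58 = 58.6 m^2.

58.6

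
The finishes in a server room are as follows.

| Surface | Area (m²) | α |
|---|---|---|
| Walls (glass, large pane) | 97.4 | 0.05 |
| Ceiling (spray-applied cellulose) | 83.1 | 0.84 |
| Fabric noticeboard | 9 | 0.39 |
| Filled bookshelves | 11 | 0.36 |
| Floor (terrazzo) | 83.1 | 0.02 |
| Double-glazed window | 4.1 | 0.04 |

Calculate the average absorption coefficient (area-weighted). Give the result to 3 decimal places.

0.292

Total surface area S = 287.7 m².
Σ(Sᵢαᵢ) = 97.4*0.05 + 83.1*0.84 + 9*0.39 + 11*0.36 + 83.1*0.02 + 4.1*0.04 = 83.970.
ᾱ = A/S = 0.292.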